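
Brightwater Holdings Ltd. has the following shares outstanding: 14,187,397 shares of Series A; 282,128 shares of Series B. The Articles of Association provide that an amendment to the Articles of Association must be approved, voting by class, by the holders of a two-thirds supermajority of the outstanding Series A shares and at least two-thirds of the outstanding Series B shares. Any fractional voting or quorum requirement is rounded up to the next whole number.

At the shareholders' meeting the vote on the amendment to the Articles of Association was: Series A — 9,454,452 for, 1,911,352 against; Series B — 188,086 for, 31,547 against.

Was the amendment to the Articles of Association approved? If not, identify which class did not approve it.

Series A: 2/3 of 14187397 = 9458264.67, rounded up to 9458265; 9,458,265 required, 9,454,452 in favor — not approved.
Series B: 2/3 of 282128 = 188085.33, rounded up to 188086; 188,086 required, 188,086 in favor — approved.

Not approved — the Series A shares did not give the required vote.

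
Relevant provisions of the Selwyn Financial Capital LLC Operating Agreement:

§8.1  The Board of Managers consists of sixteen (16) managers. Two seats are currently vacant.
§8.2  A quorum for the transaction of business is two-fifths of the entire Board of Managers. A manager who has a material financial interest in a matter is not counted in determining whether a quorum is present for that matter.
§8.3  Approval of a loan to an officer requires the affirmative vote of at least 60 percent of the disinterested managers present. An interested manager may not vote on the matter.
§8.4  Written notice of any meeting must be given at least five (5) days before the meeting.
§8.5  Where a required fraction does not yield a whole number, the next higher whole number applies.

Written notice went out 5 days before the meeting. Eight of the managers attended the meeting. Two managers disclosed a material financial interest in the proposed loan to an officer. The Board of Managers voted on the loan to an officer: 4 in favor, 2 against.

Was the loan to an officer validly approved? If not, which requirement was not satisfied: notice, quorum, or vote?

Invalid — quorum requirement not satisfied.

Notice: 5 days given; 5 required (5 ≥ 5). Satisfied.
Quorum: 8 present, but the 2 interested managers do not count, leaving 6. Quorum is 7. Not satisfied.
Vote: the loan to an officer requires three-fifths of the disinterested managers present (8 − 2 = 6). 3/5 of 6 = 3.60, rounded up to 4, so 4 affirmative votes are needed; 4 voted in favor. Satisfied. (Moot — without a quorum no business can be validly transacted.)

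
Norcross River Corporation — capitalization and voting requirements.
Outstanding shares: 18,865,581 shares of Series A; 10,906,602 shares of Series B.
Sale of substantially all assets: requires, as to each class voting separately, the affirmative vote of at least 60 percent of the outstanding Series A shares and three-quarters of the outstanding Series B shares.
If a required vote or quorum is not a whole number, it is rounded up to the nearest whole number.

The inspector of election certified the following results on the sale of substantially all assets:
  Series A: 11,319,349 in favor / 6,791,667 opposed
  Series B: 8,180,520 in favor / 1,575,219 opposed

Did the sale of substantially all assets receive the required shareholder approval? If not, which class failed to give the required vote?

Approved — every class gave the required vote.

Series A: 3/5 of 18865581 = 11319348.60, rounded up to 11319349; 11,319,349 required, 11,319,349 in favor — approved.
Series B: 3/4 of 10906602 = 8179951.50, rounded up to 8179952; 8,179,952 required, 8,180,520 in favor — approved.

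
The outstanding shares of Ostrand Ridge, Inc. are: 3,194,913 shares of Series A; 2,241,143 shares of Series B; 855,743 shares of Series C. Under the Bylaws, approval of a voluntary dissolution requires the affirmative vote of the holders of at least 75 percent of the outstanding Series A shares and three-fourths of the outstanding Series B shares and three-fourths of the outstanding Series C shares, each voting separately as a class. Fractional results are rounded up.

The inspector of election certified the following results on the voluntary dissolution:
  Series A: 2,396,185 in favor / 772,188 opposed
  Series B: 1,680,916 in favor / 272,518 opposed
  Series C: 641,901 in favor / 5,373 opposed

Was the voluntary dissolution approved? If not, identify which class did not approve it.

Series A: 3/4 of 3194913 = 2396184.75, rounded up to 2396185; 2,396,185 required, 2,396,185 in favor — approved.
Series B: 3/4 of 2241143 = 1680857.25, rounded up to 1680858; 1,680,858 required, 1,680,916 in favor — approved.
Series C: 3/4 of 855743 = 641807.25, rounded up to 641808; 641,808 required, 641,901 in favor — approved.

Approved — every class gave the required vote.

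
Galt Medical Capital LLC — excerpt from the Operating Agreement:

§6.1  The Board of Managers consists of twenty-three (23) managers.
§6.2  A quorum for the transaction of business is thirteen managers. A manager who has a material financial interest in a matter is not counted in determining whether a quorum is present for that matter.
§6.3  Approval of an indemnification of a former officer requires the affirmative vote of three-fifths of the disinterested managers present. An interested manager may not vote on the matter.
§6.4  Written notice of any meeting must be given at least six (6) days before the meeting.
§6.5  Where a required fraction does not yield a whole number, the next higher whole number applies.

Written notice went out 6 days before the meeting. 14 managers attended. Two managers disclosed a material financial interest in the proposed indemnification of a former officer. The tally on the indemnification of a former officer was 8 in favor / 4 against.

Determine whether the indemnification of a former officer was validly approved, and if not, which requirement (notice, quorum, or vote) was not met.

Invalid — quorum requirement not satisfied.

Notice: 6 days given; 6 required (6 ≥ 6). Satisfied.
Quorum: 14 present, but the 2 interested managers do not count, leaving 12. Quorum is 13. Not satisfied.
Vote: the indemnification of a former officer requires three-fifths of the disinterested managers present (14 − 2 = 12). 3/5 of 12 = 7.20, rounded up to 8, so 8 affirmative votes are needed; 8 voted in favor. Satisfied. (Moot — without a quorum no business can be validly transacted.)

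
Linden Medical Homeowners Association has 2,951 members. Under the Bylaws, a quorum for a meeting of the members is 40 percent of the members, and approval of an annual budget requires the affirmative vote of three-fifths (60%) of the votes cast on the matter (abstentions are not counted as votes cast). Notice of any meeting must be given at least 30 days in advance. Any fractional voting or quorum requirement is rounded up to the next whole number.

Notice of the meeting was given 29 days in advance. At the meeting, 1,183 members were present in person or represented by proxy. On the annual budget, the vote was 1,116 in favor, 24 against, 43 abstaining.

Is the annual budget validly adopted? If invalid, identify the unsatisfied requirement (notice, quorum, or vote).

Notice: 29 days given; 30 required. Not satisfied.
Quorum: 40% of 2,951 = 1,180.40, rounded up to 1,181; 1,183 present. Satisfied.
Vote: requires three-fifths of the votes cast (1,183 − 43 abstaining = 1,140); 3/5 of 1140 = 684, so 684 needed; 1,116 in favor. Satisfied.

Invalid — notice requirement not satisfied.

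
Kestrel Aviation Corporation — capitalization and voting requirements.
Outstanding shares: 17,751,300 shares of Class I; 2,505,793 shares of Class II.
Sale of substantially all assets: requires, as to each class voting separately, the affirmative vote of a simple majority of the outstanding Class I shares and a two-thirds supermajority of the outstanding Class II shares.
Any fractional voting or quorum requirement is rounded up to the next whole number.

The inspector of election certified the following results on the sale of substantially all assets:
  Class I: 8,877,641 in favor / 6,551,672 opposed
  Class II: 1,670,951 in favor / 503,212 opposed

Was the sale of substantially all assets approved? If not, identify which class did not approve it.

Class I: a majority of 17751300 is 8875651; 8,875,651 required, 8,877,641 in favor — approved.
Class II: 2/3 of 2505793 = 1670528.67, rounded up to 1670529; 1,670,529 required, 1,670,951 in favor — approved.

Approved — every class gave the required vote.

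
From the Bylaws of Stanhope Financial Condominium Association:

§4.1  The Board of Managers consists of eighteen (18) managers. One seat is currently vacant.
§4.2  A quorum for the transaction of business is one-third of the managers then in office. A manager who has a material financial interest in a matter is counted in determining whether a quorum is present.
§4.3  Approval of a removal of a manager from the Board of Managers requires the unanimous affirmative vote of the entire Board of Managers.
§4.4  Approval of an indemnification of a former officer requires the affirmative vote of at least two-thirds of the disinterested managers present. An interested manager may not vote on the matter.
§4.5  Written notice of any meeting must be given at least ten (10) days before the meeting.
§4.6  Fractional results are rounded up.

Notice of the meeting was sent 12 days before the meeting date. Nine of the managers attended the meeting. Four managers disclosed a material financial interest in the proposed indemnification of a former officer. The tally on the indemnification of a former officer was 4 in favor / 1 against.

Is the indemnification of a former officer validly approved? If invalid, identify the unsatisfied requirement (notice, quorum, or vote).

Notice: 12 days given; 10 required (12 ≥ 10). Satisfied.
Quorum: 9 present (interested managers count toward quorum); quorum is 6. Satisfied.
Vote: the indemnification of a former officer requires two-thirds of the disinterested managers present (9 − 4 = 5). 2/3 of 5 = 3.33, rounded up to 4, so 4 affirmative votes are needed; 4 voted in favor. Satisfied.

Valid — all requirements satisfied.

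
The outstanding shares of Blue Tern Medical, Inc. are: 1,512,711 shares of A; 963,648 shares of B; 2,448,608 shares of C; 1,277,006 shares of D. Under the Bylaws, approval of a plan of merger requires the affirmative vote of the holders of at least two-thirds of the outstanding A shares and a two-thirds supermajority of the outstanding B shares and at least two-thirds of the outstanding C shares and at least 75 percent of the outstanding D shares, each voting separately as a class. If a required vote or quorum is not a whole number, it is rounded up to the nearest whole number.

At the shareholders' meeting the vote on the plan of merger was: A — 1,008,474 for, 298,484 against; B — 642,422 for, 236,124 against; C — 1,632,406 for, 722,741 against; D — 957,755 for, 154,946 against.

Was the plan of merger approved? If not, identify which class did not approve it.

A: 2/3 of 1512711 = 1008474; 1,008,474 required, 1,008,474 in favor — approved.
B: 2/3 of 963648 = 642432; 642,432 required, 642,422 in favor — not approved.
C: 2/3 of 2448608 = 1632405.33, rounded up to 1632406; 1,632,406 required, 1,632,406 in favor — approved.
D: 3/4 of 1277006 = 957754.50, rounded up to 957755; 957,755 required, 957,755 in favor — approved.

Not approved — the B shares did not give the required vote.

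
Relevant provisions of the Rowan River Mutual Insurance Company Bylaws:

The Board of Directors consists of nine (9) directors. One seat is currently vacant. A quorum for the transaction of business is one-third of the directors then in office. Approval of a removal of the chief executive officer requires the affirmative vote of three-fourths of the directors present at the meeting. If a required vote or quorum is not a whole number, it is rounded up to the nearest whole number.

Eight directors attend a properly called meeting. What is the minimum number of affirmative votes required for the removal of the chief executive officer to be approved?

6

The removal of the chief executive officer requires three-fourths of the directors present (8).
3/4 of 8 = 6.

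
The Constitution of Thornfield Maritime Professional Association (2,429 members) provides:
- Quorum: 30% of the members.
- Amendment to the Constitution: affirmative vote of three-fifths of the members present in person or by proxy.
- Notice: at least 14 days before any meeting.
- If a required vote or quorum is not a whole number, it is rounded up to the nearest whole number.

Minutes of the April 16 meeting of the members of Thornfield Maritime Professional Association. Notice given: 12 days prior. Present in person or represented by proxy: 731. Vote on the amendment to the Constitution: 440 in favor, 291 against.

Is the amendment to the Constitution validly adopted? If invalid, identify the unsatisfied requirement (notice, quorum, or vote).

Notice: 12 days given; 14 required. Not satisfied.
Quorum: 30% of 2,429 = 728.70, rounded up to 729; 731 present. Satisfied.
Vote: requires three-fifths of those present (731); 3/5 of 731 = 438.60, rounded up to 439, so 439 needed; 440 in favor. Satisfied.

Invalid — notice requirement not satisfied.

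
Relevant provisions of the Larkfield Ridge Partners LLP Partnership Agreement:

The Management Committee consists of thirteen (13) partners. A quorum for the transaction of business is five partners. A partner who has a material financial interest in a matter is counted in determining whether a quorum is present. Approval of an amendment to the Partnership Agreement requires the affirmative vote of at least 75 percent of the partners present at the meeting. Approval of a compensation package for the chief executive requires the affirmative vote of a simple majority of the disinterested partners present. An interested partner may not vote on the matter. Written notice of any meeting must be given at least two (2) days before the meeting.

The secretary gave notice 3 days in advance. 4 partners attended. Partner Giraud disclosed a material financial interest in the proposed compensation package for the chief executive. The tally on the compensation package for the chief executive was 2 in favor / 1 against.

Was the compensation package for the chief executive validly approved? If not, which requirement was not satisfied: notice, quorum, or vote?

Notice: 3 days given; 2 required (3 ≥ 2). Satisfied.
Quorum: 4 present (interested partners count toward quorum); quorum is 5. Not satisfied.
Vote: the compensation package for the chief executive requires a majority of the disinterested partners present (4 − 1 = 3). A majority of 3 is 2, so 2 affirmative votes are needed; 2 voted in favor. Satisfied. (Moot — without a quorum no business can be validly transacted.)

Invalid — quorum requirement not satisfied.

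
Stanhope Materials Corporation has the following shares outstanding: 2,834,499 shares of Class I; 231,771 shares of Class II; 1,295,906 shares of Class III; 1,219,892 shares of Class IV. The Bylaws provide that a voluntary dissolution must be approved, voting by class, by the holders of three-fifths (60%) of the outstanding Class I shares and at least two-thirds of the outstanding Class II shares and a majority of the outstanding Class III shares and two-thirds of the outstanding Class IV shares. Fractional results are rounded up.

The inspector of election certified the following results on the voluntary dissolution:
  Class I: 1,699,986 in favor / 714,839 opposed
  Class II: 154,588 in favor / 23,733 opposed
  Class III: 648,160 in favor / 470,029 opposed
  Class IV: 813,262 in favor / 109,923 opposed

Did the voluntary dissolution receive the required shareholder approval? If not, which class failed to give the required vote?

Class I: 3/5 of 2834499 = 1700699.40, rounded up to 1700700; 1,700,700 required, 1,699,986 in favor — not approved.
Class II: 2/3 of 231771 = 154514; 154,514 required, 154,588 in favor — approved.
Class III: a majority of 1295906 is 647954; 647,954 required, 648,160 in favor — approved.
Class IV: 2/3 of 1219892 = 813261.33, rounded up to 813262; 813,262 required, 813,262 in favor — approved.

Not approved — the Class I shares did not give the required vote.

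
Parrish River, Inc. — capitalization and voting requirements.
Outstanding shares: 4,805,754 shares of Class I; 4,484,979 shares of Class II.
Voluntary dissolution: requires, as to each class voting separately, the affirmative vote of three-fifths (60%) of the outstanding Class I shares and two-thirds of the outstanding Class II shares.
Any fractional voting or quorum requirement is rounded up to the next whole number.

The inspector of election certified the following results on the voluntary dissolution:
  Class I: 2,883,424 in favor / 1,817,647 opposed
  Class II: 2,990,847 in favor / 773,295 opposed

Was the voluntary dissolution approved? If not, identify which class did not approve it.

Class I: 3/5 of 4805754 = 2883452.40, rounded up to 2883453; 2,883,453 required, 2,883,424 in favor — not approved.
Class II: 2/3 of 4484979 = 2989986; 2,989,986 required, 2,990,847 in favor — approved.

Not approved — the Class I shares did not give the required vote.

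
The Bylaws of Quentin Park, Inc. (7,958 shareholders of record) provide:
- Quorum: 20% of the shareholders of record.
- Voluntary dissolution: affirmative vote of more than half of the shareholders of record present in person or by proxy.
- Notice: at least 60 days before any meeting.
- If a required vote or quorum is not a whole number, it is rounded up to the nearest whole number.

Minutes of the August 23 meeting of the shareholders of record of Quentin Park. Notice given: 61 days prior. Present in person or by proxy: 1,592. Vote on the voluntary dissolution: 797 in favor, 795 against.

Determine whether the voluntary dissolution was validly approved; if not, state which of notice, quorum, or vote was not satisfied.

Valid — all requirements satisfied.

Notice: 61 days given; 60 required. Satisfied.
Quorum: 20% of 7,958 = 1,591.60, rounded up to 1,592; 1,592 present. Satisfied.
Vote: requires a majority of those present (1,592); a majority of 1592 is 797, so 797 needed; 797 in favor. Satisfied.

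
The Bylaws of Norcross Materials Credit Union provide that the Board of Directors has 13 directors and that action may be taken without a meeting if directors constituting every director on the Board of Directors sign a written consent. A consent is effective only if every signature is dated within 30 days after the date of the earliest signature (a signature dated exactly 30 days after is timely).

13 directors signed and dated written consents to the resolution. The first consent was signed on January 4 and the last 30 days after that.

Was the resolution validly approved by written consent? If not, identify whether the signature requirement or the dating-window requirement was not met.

Effective — both the signature and dating-window requirements are satisfied.

Signatures required: every one of 13 — unanimous means all 13, so 13 needed; 13 signed. Sufficient.
Dating window: the latest signature is 30 days after the earliest; the limit is 30 days. Within the window.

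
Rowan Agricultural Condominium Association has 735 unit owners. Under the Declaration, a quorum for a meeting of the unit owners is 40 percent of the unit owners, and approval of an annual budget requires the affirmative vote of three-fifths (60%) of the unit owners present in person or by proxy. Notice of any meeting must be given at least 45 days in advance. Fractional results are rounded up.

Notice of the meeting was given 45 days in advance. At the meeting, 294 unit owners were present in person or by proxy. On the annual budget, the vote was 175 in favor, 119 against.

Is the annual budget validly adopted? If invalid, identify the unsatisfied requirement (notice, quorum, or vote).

Invalid — vote requirement not satisfied.

Notice: 45 days given; 45 required. Satisfied.
Quorum: 40% of 735 = 294; 294 present. Satisfied.
Vote: requires three-fifths of those present (294); 3/5 of 294 = 176.40, rounded up to 177, so 177 needed; 175 in favor. Not satisfied.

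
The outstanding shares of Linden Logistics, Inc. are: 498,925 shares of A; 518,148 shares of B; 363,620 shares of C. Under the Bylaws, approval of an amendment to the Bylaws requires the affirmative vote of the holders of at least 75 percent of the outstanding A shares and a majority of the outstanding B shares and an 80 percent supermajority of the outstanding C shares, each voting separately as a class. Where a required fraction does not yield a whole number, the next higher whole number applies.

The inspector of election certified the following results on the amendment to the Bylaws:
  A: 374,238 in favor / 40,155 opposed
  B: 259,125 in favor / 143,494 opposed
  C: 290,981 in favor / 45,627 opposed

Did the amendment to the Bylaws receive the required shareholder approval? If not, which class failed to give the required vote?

A: 3/4 of 498925 = 374193.75, rounded up to 374194; 374,194 required, 374,238 in favor — approved.
B: a majority of 518148 is 259075; 259,075 required, 259,125 in favor — approved.
C: 4/5 of 363620 = 290896; 290,896 required, 290,981 in favor — approved.

Approved — every class gave the required vote.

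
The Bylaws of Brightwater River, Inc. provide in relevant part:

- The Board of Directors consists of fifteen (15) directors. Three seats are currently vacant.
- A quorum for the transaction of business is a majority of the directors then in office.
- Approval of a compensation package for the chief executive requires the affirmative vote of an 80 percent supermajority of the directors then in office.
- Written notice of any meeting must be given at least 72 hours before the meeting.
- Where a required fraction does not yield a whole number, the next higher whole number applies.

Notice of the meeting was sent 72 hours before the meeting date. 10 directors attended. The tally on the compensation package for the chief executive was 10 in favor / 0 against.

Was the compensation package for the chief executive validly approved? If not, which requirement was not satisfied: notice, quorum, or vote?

Valid — all requirements satisfied.

Notice: 72 hours given; 72 required (72 ≥ 72). Satisfied.
Quorum: 10 present; quorum is 7. Satisfied.
Vote: the compensation package for the chief executive requires four-fifths of the directors then in office (12). 4/5 of 12 = 9.60, rounded up to 10, so 10 affirmative votes are needed; 10 voted in favor. Satisfied.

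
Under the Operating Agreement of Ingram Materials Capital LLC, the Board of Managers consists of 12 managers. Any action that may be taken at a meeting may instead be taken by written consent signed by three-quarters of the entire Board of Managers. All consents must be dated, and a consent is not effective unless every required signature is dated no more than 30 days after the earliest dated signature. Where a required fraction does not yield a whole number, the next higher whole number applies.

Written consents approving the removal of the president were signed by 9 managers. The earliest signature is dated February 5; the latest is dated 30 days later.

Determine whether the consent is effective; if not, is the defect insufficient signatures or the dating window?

Effective — both the signature and dating-window requirements are satisfied.

Signatures required: three-quarters of 12 — 3/4 of 12 = 9, so 9 needed; 9 signed. Sufficient.
Dating window: the latest signature is 30 days after the earliest; the limit is 30 days. Within the window.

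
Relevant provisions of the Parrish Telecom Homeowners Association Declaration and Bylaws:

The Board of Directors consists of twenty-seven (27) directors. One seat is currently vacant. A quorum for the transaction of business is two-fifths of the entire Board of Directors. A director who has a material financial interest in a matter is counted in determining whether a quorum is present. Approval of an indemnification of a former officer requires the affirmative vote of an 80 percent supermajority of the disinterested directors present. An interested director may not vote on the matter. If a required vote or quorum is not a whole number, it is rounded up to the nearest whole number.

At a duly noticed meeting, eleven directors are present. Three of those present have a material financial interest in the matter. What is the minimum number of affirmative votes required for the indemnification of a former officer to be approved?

The indemnification of a former officer requires four-fifths of the disinterested directors present (11 − 3 = 8).
4/5 of 8 = 6.40, rounded up to 7.

7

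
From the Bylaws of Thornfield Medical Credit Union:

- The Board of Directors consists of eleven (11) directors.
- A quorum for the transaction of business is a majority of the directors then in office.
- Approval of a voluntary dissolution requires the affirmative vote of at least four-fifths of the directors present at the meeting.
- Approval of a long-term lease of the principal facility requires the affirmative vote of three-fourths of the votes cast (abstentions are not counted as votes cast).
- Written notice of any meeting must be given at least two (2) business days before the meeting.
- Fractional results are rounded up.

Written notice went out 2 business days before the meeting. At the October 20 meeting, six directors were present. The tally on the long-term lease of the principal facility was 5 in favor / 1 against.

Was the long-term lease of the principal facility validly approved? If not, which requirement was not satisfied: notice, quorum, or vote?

Notice: 2 business days given; 2 required (2 ≥ 2). Satisfied.
Quorum: 6 present; quorum is 6. Satisfied.
Vote: the long-term lease of the principal facility requires three-fourths of the votes cast (6). 3/4 of 6 = 4.50, rounded up to 5, so 5 affirmative votes are needed; 5 voted in favor. Satisfied.

Valid — all requirements satisfied.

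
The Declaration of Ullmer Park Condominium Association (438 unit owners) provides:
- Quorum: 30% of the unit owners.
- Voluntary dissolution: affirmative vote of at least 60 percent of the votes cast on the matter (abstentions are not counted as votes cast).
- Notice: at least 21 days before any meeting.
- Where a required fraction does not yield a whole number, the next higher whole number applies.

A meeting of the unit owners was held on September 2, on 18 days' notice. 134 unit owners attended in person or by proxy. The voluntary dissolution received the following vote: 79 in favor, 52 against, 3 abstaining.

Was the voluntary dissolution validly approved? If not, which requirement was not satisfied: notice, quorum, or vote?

Notice: 18 days given; 21 required. Not satisfied.
Quorum: 30% of 438 = 131.40, rounded up to 132; 134 present. Satisfied.
Vote: requires three-fifths of the votes cast (134 − 3 abstaining = 131); 3/5 of 131 = 78.60, rounded up to 79, so 79 needed; 79 in favor. Satisfied.

Invalid — notice requirement not satisfied.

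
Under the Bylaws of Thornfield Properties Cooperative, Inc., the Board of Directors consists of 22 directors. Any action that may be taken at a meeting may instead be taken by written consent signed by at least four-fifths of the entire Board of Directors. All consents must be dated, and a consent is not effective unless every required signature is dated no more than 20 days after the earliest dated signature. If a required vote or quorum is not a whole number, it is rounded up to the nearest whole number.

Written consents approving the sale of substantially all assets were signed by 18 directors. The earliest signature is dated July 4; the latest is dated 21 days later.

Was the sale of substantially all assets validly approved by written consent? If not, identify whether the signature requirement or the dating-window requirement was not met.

Signatures required: at least four-fifths of 22 — 4/5 of 22 = 17.60, rounded up to 18, so 18 needed; 18 signed. Sufficient.
Dating window: the latest signature is 21 days after the earliest; the limit is 20 days. Outside the window.

Not effective — dating-window requirement not satisfied.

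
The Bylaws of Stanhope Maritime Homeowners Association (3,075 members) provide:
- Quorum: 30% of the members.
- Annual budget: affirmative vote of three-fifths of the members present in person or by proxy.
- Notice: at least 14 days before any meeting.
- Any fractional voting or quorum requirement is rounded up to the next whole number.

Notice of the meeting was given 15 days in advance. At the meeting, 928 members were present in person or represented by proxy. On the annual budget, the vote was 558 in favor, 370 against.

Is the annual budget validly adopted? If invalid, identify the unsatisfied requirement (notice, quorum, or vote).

Notice: 15 days given; 14 required. Satisfied.
Quorum: 30% of 3,075 = 922.50, rounded up to 923; 928 present. Satisfied.
Vote: requires three-fifths of those present (928); 3/5 of 928 = 556.80, rounded up to 557, so 557 needed; 558 in favor. Satisfied.

Valid — all requirements satisfied.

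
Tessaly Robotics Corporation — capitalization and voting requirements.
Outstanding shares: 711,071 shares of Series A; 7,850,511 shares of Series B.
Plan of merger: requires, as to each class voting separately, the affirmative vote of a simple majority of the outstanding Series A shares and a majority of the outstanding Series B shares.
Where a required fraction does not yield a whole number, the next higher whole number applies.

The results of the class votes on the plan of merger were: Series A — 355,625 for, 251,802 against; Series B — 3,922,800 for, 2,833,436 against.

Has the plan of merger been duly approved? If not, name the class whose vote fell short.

Not approved — the Series B shares did not give the required vote.

Series A: a majority of 711071 is 355536; 355,536 required, 355,625 in favor — approved.
Series B: a majority of 7850511 is 3925256; 3,925,256 required, 3,922,800 in favor — not approved.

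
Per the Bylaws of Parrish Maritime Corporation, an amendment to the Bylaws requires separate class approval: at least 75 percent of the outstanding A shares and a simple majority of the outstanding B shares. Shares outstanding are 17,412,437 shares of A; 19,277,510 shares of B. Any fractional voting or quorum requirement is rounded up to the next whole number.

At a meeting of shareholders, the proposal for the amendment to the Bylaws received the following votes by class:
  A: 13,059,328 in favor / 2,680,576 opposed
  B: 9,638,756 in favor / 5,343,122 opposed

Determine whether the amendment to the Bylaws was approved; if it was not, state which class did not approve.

Approved — every class gave the required vote.

A: 3/4 of 17412437 = 13059327.75, rounded up to 13059328; 13,059,328 required, 13,059,328 in favor — approved.
B: a majority of 19277510 is 9638756; 9,638,756 required, 9,638,756 in favor — approved.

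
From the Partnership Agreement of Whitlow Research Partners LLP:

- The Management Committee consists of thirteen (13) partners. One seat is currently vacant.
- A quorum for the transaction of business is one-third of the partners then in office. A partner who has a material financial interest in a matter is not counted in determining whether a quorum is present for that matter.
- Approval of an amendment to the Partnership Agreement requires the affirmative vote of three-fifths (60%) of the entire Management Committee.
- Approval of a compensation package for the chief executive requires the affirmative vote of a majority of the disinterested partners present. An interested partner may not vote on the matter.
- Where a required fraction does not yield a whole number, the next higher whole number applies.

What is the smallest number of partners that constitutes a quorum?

1/3 of 12 = 4.

4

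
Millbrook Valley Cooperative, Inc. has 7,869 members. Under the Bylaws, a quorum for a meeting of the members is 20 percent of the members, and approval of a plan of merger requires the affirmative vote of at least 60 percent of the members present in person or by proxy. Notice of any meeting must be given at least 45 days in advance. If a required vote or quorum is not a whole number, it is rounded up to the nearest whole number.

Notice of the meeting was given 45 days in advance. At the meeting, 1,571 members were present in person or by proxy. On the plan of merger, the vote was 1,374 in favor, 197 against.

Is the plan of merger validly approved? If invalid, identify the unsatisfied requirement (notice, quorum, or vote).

Notice: 45 days given; 45 required. Satisfied.
Quorum: 20% of 7,869 = 1,573.80, rounded up to 1,574; 1,571 present. Not satisfied.
Vote: requires three-fifths of those present (1,571); 3/5 of 1571 = 942.60, rounded up to 943, so 943 needed; 1,374 in favor. Satisfied.

Invalid — quorum requirement not satisfied.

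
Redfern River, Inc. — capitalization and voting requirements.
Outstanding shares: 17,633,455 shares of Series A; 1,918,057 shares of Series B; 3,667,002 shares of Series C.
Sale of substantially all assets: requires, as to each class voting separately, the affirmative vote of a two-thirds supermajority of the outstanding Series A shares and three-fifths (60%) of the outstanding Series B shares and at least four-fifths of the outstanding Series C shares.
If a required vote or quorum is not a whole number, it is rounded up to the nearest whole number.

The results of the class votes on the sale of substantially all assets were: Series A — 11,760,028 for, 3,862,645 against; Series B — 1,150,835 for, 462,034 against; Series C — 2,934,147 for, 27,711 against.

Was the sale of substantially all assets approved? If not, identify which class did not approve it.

Approved — every class gave the required vote.

Series A: 2/3 of 17633455 = 11755636.67, rounded up to 11755637; 11,755,637 required, 11,760,028 in favor — approved.
Series B: 3/5 of 1918057 = 1150834.20, rounded up to 1150835; 1,150,835 required, 1,150,835 in favor — approved.
Series C: 4/5 of 3667002 = 2933601.60, rounded up to 2933602; 2,933,602 required, 2,934,147 in favor — approved.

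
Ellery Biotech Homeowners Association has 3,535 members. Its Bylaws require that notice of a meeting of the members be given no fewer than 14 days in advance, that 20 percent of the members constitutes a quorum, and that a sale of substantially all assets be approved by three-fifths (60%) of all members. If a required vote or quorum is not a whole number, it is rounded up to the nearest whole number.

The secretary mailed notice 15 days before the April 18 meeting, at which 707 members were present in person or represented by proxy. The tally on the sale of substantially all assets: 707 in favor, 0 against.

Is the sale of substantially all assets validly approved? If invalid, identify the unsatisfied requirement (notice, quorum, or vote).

Notice: 15 days given; 14 required. Satisfied.
Quorum: 20% of 3,535 = 707; 707 present. Satisfied.
Vote: requires three-fifths of all members (3,535); 3/5 of 3535 = 2121, so 2,121 needed; 707 in favor. Not satisfied.

Invalid — vote requirement not satisfied.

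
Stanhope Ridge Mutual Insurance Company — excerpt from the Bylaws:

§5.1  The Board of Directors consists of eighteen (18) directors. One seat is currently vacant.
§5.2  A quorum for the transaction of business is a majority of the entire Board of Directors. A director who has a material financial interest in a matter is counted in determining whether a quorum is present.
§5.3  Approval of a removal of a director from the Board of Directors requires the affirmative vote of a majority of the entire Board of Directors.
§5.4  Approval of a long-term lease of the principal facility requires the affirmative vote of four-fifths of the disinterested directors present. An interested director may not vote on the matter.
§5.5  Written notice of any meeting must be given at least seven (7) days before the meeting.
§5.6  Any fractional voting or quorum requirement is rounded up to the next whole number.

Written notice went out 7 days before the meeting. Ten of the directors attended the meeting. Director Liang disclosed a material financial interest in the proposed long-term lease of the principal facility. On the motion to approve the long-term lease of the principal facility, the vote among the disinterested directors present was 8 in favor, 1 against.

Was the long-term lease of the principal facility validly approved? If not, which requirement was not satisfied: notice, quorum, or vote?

Valid — all requirements satisfied.

Notice: 7 days given; 7 required (7 ≥ 7). Satisfied.
Quorum: 10 present (interested directors count toward quorum); quorum is 10. Satisfied.
Vote: the long-term lease of the principal facility requires four-fifths of the disinterested directors present (10 − 1 = 9). 4/5 of 9 = 7.20, rounded up to 8, so 8 affirmative votes are needed; 8 voted in favor. Satisfied.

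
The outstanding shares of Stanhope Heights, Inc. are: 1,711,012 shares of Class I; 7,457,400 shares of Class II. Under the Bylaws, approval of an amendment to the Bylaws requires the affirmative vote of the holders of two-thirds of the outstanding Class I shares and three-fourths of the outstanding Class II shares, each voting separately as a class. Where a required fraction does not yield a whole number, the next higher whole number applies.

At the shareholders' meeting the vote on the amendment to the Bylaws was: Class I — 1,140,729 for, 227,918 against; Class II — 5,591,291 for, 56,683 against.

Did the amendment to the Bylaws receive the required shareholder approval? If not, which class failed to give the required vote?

Not approved — the Class II shares did not give the required vote.

Class I: 2/3 of 1711012 = 1140674.67, rounded up to 1140675; 1,140,675 required, 1,140,729 in favor — approved.
Class II: 3/4 of 7457400 = 5593050; 5,593,050 required, 5,591,291 in favor — not approved.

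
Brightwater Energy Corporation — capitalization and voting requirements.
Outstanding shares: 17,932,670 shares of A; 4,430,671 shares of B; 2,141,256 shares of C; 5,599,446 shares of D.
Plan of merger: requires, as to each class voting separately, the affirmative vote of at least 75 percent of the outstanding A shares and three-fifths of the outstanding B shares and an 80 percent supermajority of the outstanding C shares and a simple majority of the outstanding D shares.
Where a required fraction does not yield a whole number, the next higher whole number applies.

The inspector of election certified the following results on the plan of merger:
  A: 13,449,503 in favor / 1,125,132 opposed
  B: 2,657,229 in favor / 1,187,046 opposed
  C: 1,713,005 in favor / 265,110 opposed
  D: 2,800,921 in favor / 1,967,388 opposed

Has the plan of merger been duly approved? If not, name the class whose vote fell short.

A: 3/4 of 17932670 = 13449502.50, rounded up to 13449503; 13,449,503 required, 13,449,503 in favor — approved.
B: 3/5 of 4430671 = 2658402.60, rounded up to 2658403; 2,658,403 required, 2,657,229 in favor — not approved.
C: 4/5 of 2141256 = 1713004.80, rounded up to 1713005; 1,713,005 required, 1,713,005 in favor — approved.
D: a majority of 5599446 is 2799724; 2,799,724 required, 2,800,921 in favor — approved.

Not approved — the B shares did not give the required vote.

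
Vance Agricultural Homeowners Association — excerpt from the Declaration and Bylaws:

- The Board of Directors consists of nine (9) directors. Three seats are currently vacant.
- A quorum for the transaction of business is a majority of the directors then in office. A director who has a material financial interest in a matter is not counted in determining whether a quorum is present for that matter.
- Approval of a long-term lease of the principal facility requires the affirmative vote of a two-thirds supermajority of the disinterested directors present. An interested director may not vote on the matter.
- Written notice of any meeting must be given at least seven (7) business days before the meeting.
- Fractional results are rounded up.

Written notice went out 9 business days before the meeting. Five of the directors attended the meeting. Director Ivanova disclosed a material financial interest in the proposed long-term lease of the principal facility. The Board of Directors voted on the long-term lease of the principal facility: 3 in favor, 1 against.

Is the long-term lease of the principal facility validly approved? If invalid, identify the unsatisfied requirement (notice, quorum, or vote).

Valid — all requirements satisfied.

Notice: 9 business days given; 7 required (9 ≥ 7). Satisfied.
Quorum: 5 present, but the 1 interested director does not count, leaving 4. Quorum is 4. Satisfied.
Vote: the long-term lease of the principal facility requires two-thirds of the disinterested directors present (5 − 1 = 4). 2/3 of 4 = 2.67, rounded up to 3, so 3 affirmative votes are needed; 3 voted in favor. Satisfied.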